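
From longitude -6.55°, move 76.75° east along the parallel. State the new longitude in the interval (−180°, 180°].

+70.20°

Start at -6.55°; shift +76.75° → +70.20°.
+70.20° already lies in (−180°, 180°].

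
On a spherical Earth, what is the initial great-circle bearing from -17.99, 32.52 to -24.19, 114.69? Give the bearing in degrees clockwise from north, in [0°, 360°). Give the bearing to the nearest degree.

Δλ = 114.69 − 32.52 = 82.17°.
θ = atan2( sin Δλ · cos φ₂ , cos φ₁ · sin φ₂ − sin φ₁ · cos φ₂ · cos Δλ )
  = atan2(0.90369, -0.35135) = 111.246° → normalised to [0°, 360°): 111.246°.

111°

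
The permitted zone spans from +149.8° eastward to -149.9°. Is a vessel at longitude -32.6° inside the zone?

No

Band width going east from +149.8° to -149.9°: ((-149.9 − 149.8) mod 360) = 60.3°.
Offset of -32.6° east of the west edge: ((-32.6 − 149.8) mod 360) = 177.6°.
177.6° > 60.3° ⇒ outside.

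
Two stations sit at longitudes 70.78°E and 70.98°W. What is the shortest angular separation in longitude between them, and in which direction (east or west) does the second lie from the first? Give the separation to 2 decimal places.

Raw difference: -70.98 − 70.78 = -141.76°.
Normalise into (−180°, 180°]: -141.76° stays -141.76°.
Negative ⇒ the second point lies to the west; separation 141.76°.

141.76° west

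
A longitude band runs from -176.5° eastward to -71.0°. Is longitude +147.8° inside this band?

Band width going east from -176.5° to -71.0°: ((-71.0 − -176.5) mod 360) = 105.5°.
Offset of +147.8° east of the west edge: ((147.8 − -176.5) mod 360) = 324.3°.
324.3° > 105.5° ⇒ outside.

No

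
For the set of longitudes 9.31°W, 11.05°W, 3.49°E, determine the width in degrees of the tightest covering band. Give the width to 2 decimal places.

Sort the longitudes: -11.05°, -9.31°, +3.49°.
Eastward gaps between consecutive values (wrapping around): 1.74°, 12.80°, 345.46°.
Largest gap = 345.46° ⇒ minimal covering band is its complement: 360° − 345.46° = 14.54°.
Band runs from -11.05° eastward to +3.49°.

14.54°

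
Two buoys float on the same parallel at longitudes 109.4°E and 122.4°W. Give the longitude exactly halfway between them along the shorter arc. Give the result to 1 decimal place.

Signed shortest Δλ from +109.4° to -122.4° is +128.2°.
Midpoint longitude = +109.4° + (+128.2°)/2 = +109.4° + 64.1° = +173.5°.
(The naïve average (+109.4 + -122.4)/2 = -6.5° is on the wrong side of the globe.)

173.5°E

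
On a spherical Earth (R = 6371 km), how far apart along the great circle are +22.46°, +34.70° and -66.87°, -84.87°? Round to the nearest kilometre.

13570 km

Δλ = -84.87 − 34.70 = -119.57°.
Δφ = -66.87 − 22.46 = -89.33°.
a = sin²(Δφ/2) + cos φ₁ · cos φ₂ · sin²(Δλ/2) = 0.765238.
c = 2·atan2(√a, √(1−a)) = 2.12996 rad → d = 6371·c ≈ 13569.96 km.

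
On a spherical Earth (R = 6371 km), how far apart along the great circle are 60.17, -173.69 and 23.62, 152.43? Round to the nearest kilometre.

4832 km

Δλ = 152.43 − -173.69 = 326.12°; wrapped into (−180°, 180°]: -33.88°.
Δφ = 23.62 − 60.17 = -36.55°.
a = sin²(Δφ/2) + cos φ₁ · cos φ₂ · sin²(Δλ/2) = 0.137023.
c = 2·atan2(√a, √(1−a)) = 0.75838 rad → d = 6371·c ≈ 4831.62 km.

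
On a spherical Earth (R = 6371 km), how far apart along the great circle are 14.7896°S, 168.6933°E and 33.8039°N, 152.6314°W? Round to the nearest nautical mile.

3661 nmi

Δλ = -152.6314 − 168.6933 = -321.3247°; wrapped into (−180°, 180°]: 38.6753°.
Δφ = 33.8039 − -14.7896 = 48.5935°.
a = sin²(Δφ/2) + cos φ₁ · cos φ₂ · sin²(Δλ/2) = 0.257396.
c = 2·atan2(√a, √(1−a)) = 1.06420 rad → d = 6371·c ≈ 6779.99 km ≈ 3660.90 nmi.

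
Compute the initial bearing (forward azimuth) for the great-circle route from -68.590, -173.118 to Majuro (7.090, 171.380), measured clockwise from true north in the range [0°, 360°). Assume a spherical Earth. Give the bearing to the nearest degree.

344°

Δλ = 171.380 − -173.118 = 344.498°; wrapped into (−180°, 180°]: -15.502°.
θ = atan2( sin Δλ · cos φ₂ , cos φ₁ · sin φ₂ − sin φ₁ · cos φ₂ · cos Δλ )
  = atan2(-0.26523, 0.93532) = -15.832° → normalised to [0°, 360°): 344.168°.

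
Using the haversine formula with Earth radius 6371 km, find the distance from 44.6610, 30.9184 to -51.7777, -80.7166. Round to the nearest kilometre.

Δλ = -80.7166 − 30.9184 = -111.6350°.
Δφ = -51.7777 − 44.6610 = -96.4387°.
a = sin²(Δφ/2) + cos φ₁ · cos φ₂ · sin²(Δλ/2) = 0.857236.
c = 2·atan2(√a, √(1−a)) = 2.36666 rad → d = 6371·c ≈ 15078.02 km.

15078 km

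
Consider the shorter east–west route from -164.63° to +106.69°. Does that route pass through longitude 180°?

Naïve |106.69 − -164.63| = 271.32° > 180°, so the shorter arc goes the other way round — across 180°.
Signed shortest Δλ = ((106.69 − -164.63 + 180) mod 360) − 180 = -88.68°.
Going west by 88.68° from -164.63° passes through 180° before reaching +106.69°.

Yes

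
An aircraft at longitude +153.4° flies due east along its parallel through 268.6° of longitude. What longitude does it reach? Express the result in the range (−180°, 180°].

+62.0°

Start at +153.4°; shift +268.6° → +422.0°.
+422.0° lies outside (−180°, 180°]; subtract 360° → +62.0°.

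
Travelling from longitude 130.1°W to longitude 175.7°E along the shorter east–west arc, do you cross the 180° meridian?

Naïve |175.7 − -130.1| = 305.8° > 180°, so the shorter arc goes the other way round — across 180°.
Signed shortest Δλ = ((175.7 − -130.1 + 180) mod 360) − 180 = -54.2°.
Going west by 54.2° from -130.1° passes through 180° before reaching +175.7°.

Yes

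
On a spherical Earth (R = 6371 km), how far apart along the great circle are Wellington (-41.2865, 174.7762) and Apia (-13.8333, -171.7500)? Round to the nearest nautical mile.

1792 nmi

Δλ = -171.7500 − 174.7762 = -346.5262°; wrapped into (−180°, 180°]: 13.4738°.
Δφ = -13.8333 − -41.2865 = 27.4532°.
a = sin²(Δφ/2) + cos φ₁ · cos φ₂ · sin²(Δλ/2) = 0.066347.
c = 2·atan2(√a, √(1−a)) = 0.52103 rad → d = 6371·c ≈ 3319.50 km ≈ 1792.38 nmi.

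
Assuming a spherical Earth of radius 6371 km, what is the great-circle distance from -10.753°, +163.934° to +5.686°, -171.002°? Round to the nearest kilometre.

3323 km

Δλ = -171.002 − 163.934 = -334.936°; wrapped into (−180°, 180°]: 25.064°.
Δφ = 5.686 − -10.753 = 16.439°.
a = sin²(Δφ/2) + cos φ₁ · cos φ₂ · sin²(Δλ/2) = 0.066467.
c = 2·atan2(√a, √(1−a)) = 0.52152 rad → d = 6371·c ≈ 3322.57 km.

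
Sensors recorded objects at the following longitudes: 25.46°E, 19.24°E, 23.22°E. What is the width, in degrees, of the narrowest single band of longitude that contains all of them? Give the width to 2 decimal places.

6.22°

Sort the longitudes: +19.24°, +23.22°, +25.46°.
Eastward gaps between consecutive values (wrapping around): 3.98°, 2.24°, 353.78°.
Largest gap = 353.78° ⇒ minimal covering band is its complement: 360° − 353.78° = 6.22°.
Band runs from +19.24° eastward to +25.46°.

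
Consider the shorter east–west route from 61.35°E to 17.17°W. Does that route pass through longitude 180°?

Signed shortest Δλ = ((-17.17 − 61.35 + 180) mod 360) − 180 = -78.52°.
Going west by 78.52° from +61.35° reaches -17.17° without touching 180°.

No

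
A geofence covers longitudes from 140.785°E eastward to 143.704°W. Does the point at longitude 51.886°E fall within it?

Band width going east from +140.785° to -143.704°: ((-143.704 − 140.785) mod 360) = 75.511°.
Offset of +51.886° east of the west edge: ((51.886 − 140.785) mod 360) = 271.101°.
271.101° > 75.511° ⇒ outside.

No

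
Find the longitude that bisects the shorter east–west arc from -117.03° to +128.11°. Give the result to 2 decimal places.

-174.46°

Signed shortest Δλ from -117.03° to +128.11° is -114.86°.
Midpoint longitude = -117.03° + (-114.86°)/2 = -117.03° − 57.43° = -174.46°.
(The naïve average (-117.03 + +128.11)/2 = 5.54° is on the wrong side of the globe.)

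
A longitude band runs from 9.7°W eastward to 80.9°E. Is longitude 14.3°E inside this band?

Yes

Band width going east from -9.7° to +80.9°: ((80.9 − -9.7) mod 360) = 90.6°.
Offset of +14.3° east of the west edge: ((14.3 − -9.7) mod 360) = 24.0°.
24.0° ≤ 90.6° ⇒ inside.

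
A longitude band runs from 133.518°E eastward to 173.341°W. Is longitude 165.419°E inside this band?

Band width going east from +133.518° to -173.341°: ((-173.341 − 133.518) mod 360) = 53.141°.
Offset of +165.419° east of the west edge: ((165.419 − 133.518) mod 360) = 31.901°.
31.901° ≤ 53.141° ⇒ inside.

Yes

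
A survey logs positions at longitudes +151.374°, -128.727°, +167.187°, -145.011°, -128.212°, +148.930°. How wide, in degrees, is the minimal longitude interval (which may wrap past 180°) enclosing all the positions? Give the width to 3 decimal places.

82.858°

Sort the longitudes: -145.011°, -128.727°, -128.212°, +148.930°, +151.374°, +167.187°.
Eastward gaps between consecutive values (wrapping around): 16.284°, 0.515°, 277.142°, 2.444°, 15.813°, 47.802°.
Largest gap = 277.142° ⇒ minimal covering band is its complement: 360° − 277.142° = 82.858°.
Band runs from +148.930° eastward to -128.212°, crossing the antimeridian.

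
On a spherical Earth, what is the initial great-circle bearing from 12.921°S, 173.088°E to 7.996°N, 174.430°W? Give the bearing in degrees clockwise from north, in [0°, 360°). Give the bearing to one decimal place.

31.3°

Δλ = -174.430 − 173.088 = -347.518°; wrapped into (−180°, 180°]: 12.482°.
θ = atan2( sin Δλ · cos φ₂ , cos φ₁ · sin φ₂ − sin φ₁ · cos φ₂ · cos Δλ )
  = atan2(0.21403, 0.35178) = 31.317° → normalised to [0°, 360°): 31.317°.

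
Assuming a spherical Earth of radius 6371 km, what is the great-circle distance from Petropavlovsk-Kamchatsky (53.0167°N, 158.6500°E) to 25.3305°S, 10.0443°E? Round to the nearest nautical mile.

8628 nmi

Δλ = 10.0443 − 158.6500 = -148.6057°.
Δφ = -25.3305 − 53.0167 = -78.3472°.
a = sin²(Δφ/2) + cos φ₁ · cos φ₂ · sin²(Δλ/2) = 0.902952.
c = 2·atan2(√a, √(1−a)) = 2.50800 rad → d = 6371·c ≈ 15978.44 km ≈ 8627.67 nmi.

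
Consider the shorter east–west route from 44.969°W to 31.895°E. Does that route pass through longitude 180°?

Signed shortest Δλ = ((31.895 − -44.969 + 180) mod 360) − 180 = 76.864°.
Going east by 76.864° from -44.969° reaches +31.895° without touching 180°.

No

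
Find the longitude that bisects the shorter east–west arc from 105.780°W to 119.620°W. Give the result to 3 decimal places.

112.700°W

Signed shortest Δλ from -105.780° to -119.620° is -13.840°.
Midpoint longitude = -105.780° + (-13.840°)/2 = -105.780° − 6.920° = -112.700°.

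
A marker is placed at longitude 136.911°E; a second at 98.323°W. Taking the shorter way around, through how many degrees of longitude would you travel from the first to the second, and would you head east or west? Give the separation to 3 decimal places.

Raw difference: -98.323 − 136.911 = -235.234°.
Normalise into (−180°, 180°]: -235.234° + 360° = 124.766°.
Positive ⇒ the second point lies to the east; separation 124.766°.

124.766° east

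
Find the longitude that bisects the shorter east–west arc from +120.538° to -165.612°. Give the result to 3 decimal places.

Signed shortest Δλ from +120.538° to -165.612° is +73.850°.
Midpoint longitude = +120.538° + (+73.850°)/2 = +120.538° + 36.925° = +157.463°.
(The naïve average (+120.538 + -165.612)/2 = -22.537° is on the wrong side of the globe.)

+157.463°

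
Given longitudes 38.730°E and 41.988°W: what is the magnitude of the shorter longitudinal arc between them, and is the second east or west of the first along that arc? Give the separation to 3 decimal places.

80.718° west

Raw difference: -41.988 − 38.730 = -80.718°.
Normalise into (−180°, 180°]: -80.718° stays -80.718°.
Negative ⇒ the second point lies to the west; separation 80.718°.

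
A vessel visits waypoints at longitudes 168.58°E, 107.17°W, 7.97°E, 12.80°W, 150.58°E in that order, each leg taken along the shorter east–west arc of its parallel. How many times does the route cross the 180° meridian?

1

Leg 1: +168.58° → -107.17°, shortest Δλ = 84.25° (east) — crosses 180°.
Leg 2: -107.17° → +7.97°, shortest Δλ = 115.14° (east) — does not cross 180°.
Leg 3: +7.97° → -12.80°, shortest Δλ = -20.77° (west) — does not cross 180°.
Leg 4: -12.80° → +150.58°, shortest Δλ = 163.38° (east) — does not cross 180°.
Total crossings: 1.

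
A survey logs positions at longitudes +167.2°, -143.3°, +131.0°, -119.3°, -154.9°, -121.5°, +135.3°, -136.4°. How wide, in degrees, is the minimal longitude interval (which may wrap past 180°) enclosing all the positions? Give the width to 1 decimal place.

109.7°

Sort the longitudes: -154.9°, -143.3°, -136.4°, -121.5°, -119.3°, +131.0°, +135.3°, +167.2°.
Eastward gaps between consecutive values (wrapping around): 11.6°, 6.9°, 14.9°, 2.2°, 250.3°, 4.3°, 31.9°, 37.9°.
Largest gap = 250.3° ⇒ minimal covering band is its complement: 360° − 250.3° = 109.7°.
Band runs from +131.0° eastward to -119.3°, crossing the antimeridian.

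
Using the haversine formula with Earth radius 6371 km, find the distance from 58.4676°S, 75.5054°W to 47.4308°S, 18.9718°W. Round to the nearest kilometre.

Δλ = -18.9718 − -75.5054 = 56.5336°.
Δφ = -47.4308 − -58.4676 = 11.0368°.
a = sin²(Δφ/2) + cos φ₁ · cos φ₂ · sin²(Δλ/2) = 0.088594.
c = 2·atan2(√a, √(1−a)) = 0.60445 rad → d = 6371·c ≈ 3850.97 km.

3851 km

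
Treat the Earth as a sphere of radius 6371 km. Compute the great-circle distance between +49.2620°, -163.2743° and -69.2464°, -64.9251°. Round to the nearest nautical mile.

Δλ = -64.9251 − -163.2743 = 98.3492°.
Δφ = -69.2464 − 49.2620 = -118.5084°.
a = sin²(Δφ/2) + cos φ₁ · cos φ₂ · sin²(Δλ/2) = 0.871058.
c = 2·atan2(√a, √(1−a)) = 2.40702 rad → d = 6371·c ≈ 15335.11 km ≈ 8280.30 nmi.

8280 nmi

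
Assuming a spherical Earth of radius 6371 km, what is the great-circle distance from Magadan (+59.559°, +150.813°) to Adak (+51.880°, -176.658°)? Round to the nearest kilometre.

2181 km

Δλ = -176.658 − 150.813 = -327.471°; wrapped into (−180°, 180°]: 32.529°.
Δφ = 51.880 − 59.559 = -7.679°.
a = sin²(Δφ/2) + cos φ₁ · cos φ₂ · sin²(Δλ/2) = 0.029017.
c = 2·atan2(√a, √(1−a)) = 0.34236 rad → d = 6371·c ≈ 2181.15 km.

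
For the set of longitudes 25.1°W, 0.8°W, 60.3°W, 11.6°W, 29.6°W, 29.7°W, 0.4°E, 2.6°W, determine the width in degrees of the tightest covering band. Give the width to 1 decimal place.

Sort the longitudes: -60.3°, -29.7°, -29.6°, -25.1°, -11.6°, -2.6°, -0.8°, +0.4°.
Eastward gaps between consecutive values (wrapping around): 30.6°, 0.1°, 4.5°, 13.5°, 9.0°, 1.8°, 1.2°, 299.3°.
Largest gap = 299.3° ⇒ minimal covering band is its complement: 360° − 299.3° = 60.7°.
Band runs from -60.3° eastward to +0.4°.

60.7°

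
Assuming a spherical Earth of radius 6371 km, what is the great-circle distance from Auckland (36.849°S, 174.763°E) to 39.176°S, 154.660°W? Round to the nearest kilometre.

Δλ = -154.660 − 174.763 = -329.423°; wrapped into (−180°, 180°]: 30.577°.
Δφ = -39.176 − -36.849 = -2.327°.
a = sin²(Δφ/2) + cos φ₁ · cos φ₂ · sin²(Δλ/2) = 0.043542.
c = 2·atan2(√a, √(1−a)) = 0.42043 rad → d = 6371·c ≈ 2678.53 km.

2679 km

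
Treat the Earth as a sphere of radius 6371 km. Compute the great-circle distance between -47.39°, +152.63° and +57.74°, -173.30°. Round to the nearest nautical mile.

Δλ = -173.30 − 152.63 = -325.93°; wrapped into (−180°, 180°]: 34.07°.
Δφ = 57.74 − -47.39 = 105.13°.
a = sin²(Δφ/2) + cos φ₁ · cos φ₂ · sin²(Δλ/2) = 0.661518.
c = 2·atan2(√a, √(1−a)) = 1.89973 rad → d = 6371·c ≈ 12103.19 km ≈ 6535.20 nmi.

6535 nmi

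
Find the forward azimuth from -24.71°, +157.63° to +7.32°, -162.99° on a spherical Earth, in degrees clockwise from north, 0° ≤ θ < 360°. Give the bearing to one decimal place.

Δλ = -162.99 − 157.63 = -320.62°; wrapped into (−180°, 180°]: 39.38°.
θ = atan2( sin Δλ · cos φ₂ , cos φ₁ · sin φ₂ − sin φ₁ · cos φ₂ · cos Δλ )
  = atan2(0.62929, 0.43623) = 55.270° → normalised to [0°, 360°): 55.270°.

55.3°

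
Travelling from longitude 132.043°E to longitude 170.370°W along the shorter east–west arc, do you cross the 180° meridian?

Naïve |-170.370 − 132.043| = 302.413° > 180°, so the shorter arc goes the other way round — across 180°.
Signed shortest Δλ = ((-170.370 − 132.043 + 180) mod 360) − 180 = 57.587°.
Going east by 57.587° from +132.043° passes through 180° before reaching -170.370°.

Yes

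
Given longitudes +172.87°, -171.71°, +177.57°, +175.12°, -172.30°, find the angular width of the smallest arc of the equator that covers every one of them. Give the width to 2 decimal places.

15.42°

Sort the longitudes: -172.30°, -171.71°, +172.87°, +175.12°, +177.57°.
Eastward gaps between consecutive values (wrapping around): 0.59°, 344.58°, 2.25°, 2.45°, 10.13°.
Largest gap = 344.58° ⇒ minimal covering band is its complement: 360° − 344.58° = 15.42°.
Band runs from +172.87° eastward to -171.71°, crossing the antimeridian.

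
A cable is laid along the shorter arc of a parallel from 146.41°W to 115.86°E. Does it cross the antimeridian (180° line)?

Naïve |115.86 − -146.41| = 262.27° > 180°, so the shorter arc goes the other way round — across 180°.
Signed shortest Δλ = ((115.86 − -146.41 + 180) mod 360) − 180 = -97.73°.
Going west by 97.73° from -146.41° passes through 180° before reaching +115.86°.

Yes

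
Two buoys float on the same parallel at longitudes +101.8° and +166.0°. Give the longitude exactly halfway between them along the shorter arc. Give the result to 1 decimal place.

Signed shortest Δλ from +101.8° to +166.0° is +64.2°.
Midpoint longitude = +101.8° + (+64.2°)/2 = +101.8° + 32.1° = +133.9°.

+133.9°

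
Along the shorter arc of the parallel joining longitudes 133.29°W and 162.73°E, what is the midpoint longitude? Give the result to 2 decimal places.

Signed shortest Δλ from -133.29° to +162.73° is -63.98°.
Midpoint longitude = -133.29° + (-63.98°)/2 = -133.29° − 31.99° = -165.28°.
(The naïve average (-133.29 + +162.73)/2 = 14.72° is on the wrong side of the globe.)

165.28°W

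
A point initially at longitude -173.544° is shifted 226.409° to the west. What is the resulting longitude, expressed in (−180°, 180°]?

-39.953°

Start at -173.544°; shift −226.409° → -399.953°.
-399.953° lies outside (−180°, 180°]; add 360° → -39.953°.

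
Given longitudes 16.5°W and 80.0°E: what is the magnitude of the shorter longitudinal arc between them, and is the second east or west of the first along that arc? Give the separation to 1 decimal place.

96.5° east

Raw difference: 80.0 − -16.5 = 96.5°.
Normalise into (−180°, 180°]: 96.5° stays 96.5°.
Positive ⇒ the second point lies to the east; separation 96.5°.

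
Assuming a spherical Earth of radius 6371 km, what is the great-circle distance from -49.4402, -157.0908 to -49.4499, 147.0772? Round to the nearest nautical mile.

2128 nmi

Δλ = 147.0772 − -157.0908 = 304.1680°; wrapped into (−180°, 180°]: -55.8320°.
Δφ = -49.4499 − -49.4402 = -0.0097°.
a = sin²(Δφ/2) + cos φ₁ · cos φ₂ · sin²(Δλ/2) = 0.092658.
c = 2·atan2(√a, √(1−a)) = 0.61861 rad → d = 6371·c ≈ 3941.18 km ≈ 2128.07 nmi.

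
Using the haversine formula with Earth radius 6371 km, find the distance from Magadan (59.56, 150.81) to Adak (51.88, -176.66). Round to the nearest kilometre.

Δλ = -176.66 − 150.81 = -327.47°; wrapped into (−180°, 180°]: 32.53°.
Δφ = 51.88 − 59.56 = -7.68°.
a = sin²(Δφ/2) + cos φ₁ · cos φ₂ · sin²(Δλ/2) = 0.029019.
c = 2·atan2(√a, √(1−a)) = 0.34237 rad → d = 6371·c ≈ 2181.23 km.

2181 km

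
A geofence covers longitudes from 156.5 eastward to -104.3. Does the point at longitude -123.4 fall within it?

Band width going east from +156.5° to -104.3°: ((-104.3 − 156.5) mod 360) = 99.2°.
Offset of -123.4° east of the west edge: ((-123.4 − 156.5) mod 360) = 80.1°.
80.1° ≤ 99.2° ⇒ inside.

Yes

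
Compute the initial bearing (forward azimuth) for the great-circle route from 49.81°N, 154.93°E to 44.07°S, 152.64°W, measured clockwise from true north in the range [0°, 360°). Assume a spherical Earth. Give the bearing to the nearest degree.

144°

Δλ = -152.64 − 154.93 = -307.57°; wrapped into (−180°, 180°]: 52.43°.
θ = atan2( sin Δλ · cos φ₂ , cos φ₁ · sin φ₂ − sin φ₁ · cos φ₂ · cos Δλ )
  = atan2(0.56948, -0.78350) = 143.989° → normalised to [0°, 360°): 143.989°.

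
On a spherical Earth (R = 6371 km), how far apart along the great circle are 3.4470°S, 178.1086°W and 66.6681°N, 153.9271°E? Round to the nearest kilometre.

8107 km

Δλ = 153.9271 − -178.1086 = 332.0357°; wrapped into (−180°, 180°]: -27.9643°.
Δφ = 66.6681 − -3.4470 = 70.1151°.
a = sin²(Δφ/2) + cos φ₁ · cos φ₂ · sin²(Δλ/2) = 0.353014.
c = 2·atan2(√a, √(1−a)) = 1.27242 rad → d = 6371·c ≈ 8106.57 km.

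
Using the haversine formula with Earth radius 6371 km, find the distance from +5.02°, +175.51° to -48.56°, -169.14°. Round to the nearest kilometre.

Δλ = -169.14 − 175.51 = -344.65°; wrapped into (−180°, 180°]: 15.35°.
Δφ = -48.56 − 5.02 = -53.58°.
a = sin²(Δφ/2) + cos φ₁ · cos φ₂ · sin²(Δλ/2) = 0.214910.
c = 2·atan2(√a, √(1−a)) = 0.96407 rad → d = 6371·c ≈ 6142.09 km.

6142 km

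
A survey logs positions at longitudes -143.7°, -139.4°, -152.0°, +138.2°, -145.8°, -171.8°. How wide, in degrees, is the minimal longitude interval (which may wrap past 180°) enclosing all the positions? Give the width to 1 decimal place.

82.4°

Sort the longitudes: -171.8°, -152.0°, -145.8°, -143.7°, -139.4°, +138.2°.
Eastward gaps between consecutive values (wrapping around): 19.8°, 6.2°, 2.1°, 4.3°, 277.6°, 50.0°.
Largest gap = 277.6° ⇒ minimal covering band is its complement: 360° − 277.6° = 82.4°.
Band runs from +138.2° eastward to -139.4°, crossing the antimeridian.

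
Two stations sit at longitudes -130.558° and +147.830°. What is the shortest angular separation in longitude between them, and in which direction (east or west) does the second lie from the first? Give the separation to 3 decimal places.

Raw difference: 147.830 − -130.558 = 278.388°.
Normalise into (−180°, 180°]: 278.388° − 360° = -81.612°.
Negative ⇒ the second point lies to the west; separation 81.612°.

81.612° west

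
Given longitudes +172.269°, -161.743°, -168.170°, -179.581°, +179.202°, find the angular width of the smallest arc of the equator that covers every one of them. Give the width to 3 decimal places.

25.988°

Sort the longitudes: -179.581°, -168.170°, -161.743°, +172.269°, +179.202°.
Eastward gaps between consecutive values (wrapping around): 11.411°, 6.427°, 334.012°, 6.933°, 1.217°.
Largest gap = 334.012° ⇒ minimal covering band is its complement: 360° − 334.012° = 25.988°.
Band runs from +172.269° eastward to -161.743°, crossing the antimeridian.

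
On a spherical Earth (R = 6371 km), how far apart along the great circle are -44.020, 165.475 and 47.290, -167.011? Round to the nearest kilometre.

10505 km

Δλ = -167.011 − 165.475 = -332.486°; wrapped into (−180°, 180°]: 27.514°.
Δφ = 47.290 − -44.020 = 91.310°.
a = sin²(Δφ/2) + cos φ₁ · cos φ₂ · sin²(Δλ/2) = 0.539014.
c = 2·atan2(√a, √(1−a)) = 1.64890 rad → d = 6371·c ≈ 10505.16 km.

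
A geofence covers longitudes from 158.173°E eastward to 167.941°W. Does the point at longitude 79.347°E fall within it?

No

Band width going east from +158.173° to -167.941°: ((-167.941 − 158.173) mod 360) = 33.886°.
Offset of +79.347° east of the west edge: ((79.347 − 158.173) mod 360) = 281.174°.
281.174° > 33.886° ⇒ outside.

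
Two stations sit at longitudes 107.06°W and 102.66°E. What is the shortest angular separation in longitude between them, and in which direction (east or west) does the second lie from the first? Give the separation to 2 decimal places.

150.28° west

Raw difference: 102.66 − -107.06 = 209.72°.
Normalise into (−180°, 180°]: 209.72° − 360° = -150.28°.
Negative ⇒ the second point lies to the west; separation 150.28°.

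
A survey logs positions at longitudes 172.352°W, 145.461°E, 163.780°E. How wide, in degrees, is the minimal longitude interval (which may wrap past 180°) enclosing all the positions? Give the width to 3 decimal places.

42.187°

Sort the longitudes: -172.352°, +145.461°, +163.780°.
Eastward gaps between consecutive values (wrapping around): 317.813°, 18.319°, 23.868°.
Largest gap = 317.813° ⇒ minimal covering band is its complement: 360° − 317.813° = 42.187°.
Band runs from +145.461° eastward to -172.352°, crossing the antimeridian.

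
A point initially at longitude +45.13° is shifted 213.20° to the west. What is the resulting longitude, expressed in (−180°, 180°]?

Start at +45.13°; shift −213.20° → -168.07°.
-168.07° already lies in (−180°, 180°].

-168.07°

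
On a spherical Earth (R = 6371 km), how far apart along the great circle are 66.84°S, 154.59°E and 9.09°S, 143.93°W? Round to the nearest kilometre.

7860 km

Δλ = -143.93 − 154.59 = -298.52°; wrapped into (−180°, 180°]: 61.48°.
Δφ = -9.09 − -66.84 = 57.75°.
a = sin²(Δφ/2) + cos φ₁ · cos φ₂ · sin²(Δλ/2) = 0.334659.
c = 2·atan2(√a, √(1−a)) = 1.23377 rad → d = 6371·c ≈ 7860.35 km.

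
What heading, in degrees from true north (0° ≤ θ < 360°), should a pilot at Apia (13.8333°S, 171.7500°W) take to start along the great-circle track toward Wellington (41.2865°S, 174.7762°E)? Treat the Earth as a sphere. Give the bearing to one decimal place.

200.6°

Δλ = 174.7762 − -171.7500 = 346.5262°; wrapped into (−180°, 180°]: -13.4738°.
θ = atan2( sin Δλ · cos φ₂ , cos φ₁ · sin φ₂ − sin φ₁ · cos φ₂ · cos Δλ )
  = atan2(-0.17508, -0.46597) = -159.407° → normalised to [0°, 360°): 200.593°.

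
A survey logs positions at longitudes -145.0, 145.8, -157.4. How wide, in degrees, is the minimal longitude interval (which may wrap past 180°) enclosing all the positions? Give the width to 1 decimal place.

69.2°

Sort the longitudes: -157.4°, -145.0°, +145.8°.
Eastward gaps between consecutive values (wrapping around): 12.4°, 290.8°, 56.8°.
Largest gap = 290.8° ⇒ minimal covering band is its complement: 360° − 290.8° = 69.2°.
Band runs from +145.8° eastward to -145.0°, crossing the antimeridian.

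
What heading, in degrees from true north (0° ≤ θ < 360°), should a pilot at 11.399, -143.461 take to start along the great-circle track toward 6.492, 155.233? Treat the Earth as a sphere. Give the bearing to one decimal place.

Δλ = 155.233 − -143.461 = 298.694°; wrapped into (−180°, 180°]: -61.306°.
θ = atan2( sin Δλ · cos φ₂ , cos φ₁ · sin φ₂ − sin φ₁ · cos φ₂ · cos Δλ )
  = atan2(-0.87157, 0.01655) = -88.912° → normalised to [0°, 360°): 271.088°.

271.1°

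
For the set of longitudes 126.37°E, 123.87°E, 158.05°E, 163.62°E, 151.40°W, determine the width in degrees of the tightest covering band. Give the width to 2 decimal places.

84.73°

Sort the longitudes: -151.40°, +123.87°, +126.37°, +158.05°, +163.62°.
Eastward gaps between consecutive values (wrapping around): 275.27°, 2.50°, 31.68°, 5.57°, 44.98°.
Largest gap = 275.27° ⇒ minimal covering band is its complement: 360° − 275.27° = 84.73°.
Band runs from +123.87° eastward to -151.40°, crossing the antimeridian.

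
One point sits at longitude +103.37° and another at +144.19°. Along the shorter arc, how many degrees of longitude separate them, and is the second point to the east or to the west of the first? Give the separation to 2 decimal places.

Raw difference: 144.19 − 103.37 = 40.82°.
Normalise into (−180°, 180°]: 40.82° stays 40.82°.
Positive ⇒ the second point lies to the east; separation 40.82°.

40.82° east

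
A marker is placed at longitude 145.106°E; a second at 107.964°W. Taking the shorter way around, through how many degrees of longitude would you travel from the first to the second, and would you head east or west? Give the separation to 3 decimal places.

Raw difference: -107.964 − 145.106 = -253.07°.
Normalise into (−180°, 180°]: -253.07° + 360° = 106.93°.
Positive ⇒ the second point lies to the east; separation 106.930°.

106.930° east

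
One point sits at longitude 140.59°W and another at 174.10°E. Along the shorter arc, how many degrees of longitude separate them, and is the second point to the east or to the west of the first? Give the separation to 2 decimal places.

Raw difference: 174.10 − -140.59 = 314.69°.
Normalise into (−180°, 180°]: 314.69° − 360° = -45.31°.
Negative ⇒ the second point lies to the west; separation 45.31°.

45.31° west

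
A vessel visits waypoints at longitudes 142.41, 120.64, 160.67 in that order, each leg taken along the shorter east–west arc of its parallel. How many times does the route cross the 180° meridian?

0

Leg 1: +142.41° → +120.64°, shortest Δλ = -21.77° (west) — does not cross 180°.
Leg 2: +120.64° → +160.67°, shortest Δλ = 40.03° (east) — does not cross 180°.
Total crossings: 0.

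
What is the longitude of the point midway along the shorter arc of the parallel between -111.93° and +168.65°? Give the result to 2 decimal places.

Signed shortest Δλ from -111.93° to +168.65° is -79.42°.
Midpoint longitude = -111.93° + (-79.42°)/2 = -111.93° − 39.71° = -151.64°.
(The naïve average (-111.93 + +168.65)/2 = 28.36° is on the wrong side of the globe.)

-151.64°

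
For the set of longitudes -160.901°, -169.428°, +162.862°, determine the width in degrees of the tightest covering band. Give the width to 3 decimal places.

36.237°

Sort the longitudes: -169.428°, -160.901°, +162.862°.
Eastward gaps between consecutive values (wrapping around): 8.527°, 323.763°, 27.710°.
Largest gap = 323.763° ⇒ minimal covering band is its complement: 360° − 323.763° = 36.237°.
Band runs from +162.862° eastward to -160.901°, crossing the antimeridian.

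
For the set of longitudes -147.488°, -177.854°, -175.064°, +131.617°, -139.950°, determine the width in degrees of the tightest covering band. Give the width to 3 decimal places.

Sort the longitudes: -177.854°, -175.064°, -147.488°, -139.950°, +131.617°.
Eastward gaps between consecutive values (wrapping around): 2.790°, 27.576°, 7.538°, 271.567°, 50.529°.
Largest gap = 271.567° ⇒ minimal covering band is its complement: 360° − 271.567° = 88.433°.
Band runs from +131.617° eastward to -139.950°, crossing the antimeridian.

88.433°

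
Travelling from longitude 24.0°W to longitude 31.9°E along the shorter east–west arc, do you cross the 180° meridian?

Signed shortest Δλ = ((31.9 − -24.0 + 180) mod 360) − 180 = 55.9°.
Going east by 55.9° from -24.0° reaches +31.9° without touching 180°.

No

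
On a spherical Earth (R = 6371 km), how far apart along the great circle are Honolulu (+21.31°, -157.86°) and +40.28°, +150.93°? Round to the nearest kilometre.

5242 km

Δλ = 150.93 − -157.86 = 308.79°; wrapped into (−180°, 180°]: -51.21°.
Δφ = 40.28 − 21.31 = 18.97°.
a = sin²(Δφ/2) + cos φ₁ · cos φ₂ · sin²(Δλ/2) = 0.159896.
c = 2·atan2(√a, √(1−a)) = 0.82275 rad → d = 6371·c ≈ 5241.75 km.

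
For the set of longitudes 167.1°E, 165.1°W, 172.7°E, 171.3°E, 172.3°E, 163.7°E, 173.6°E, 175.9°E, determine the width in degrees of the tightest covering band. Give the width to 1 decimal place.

Sort the longitudes: -165.1°, +163.7°, +167.1°, +171.3°, +172.3°, +172.7°, +173.6°, +175.9°.
Eastward gaps between consecutive values (wrapping around): 328.8°, 3.4°, 4.2°, 1.0°, 0.4°, 0.9°, 2.3°, 19.0°.
Largest gap = 328.8° ⇒ minimal covering band is its complement: 360° − 328.8° = 31.2°.
Band runs from +163.7° eastward to -165.1°, crossing the antimeridian.

31.2°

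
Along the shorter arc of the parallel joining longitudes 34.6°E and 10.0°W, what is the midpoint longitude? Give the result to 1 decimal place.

Signed shortest Δλ from +34.6° to -10.0° is -44.6°.
Midpoint longitude = +34.6° + (-44.6°)/2 = +34.6° − 22.3° = +12.3°.

12.3°E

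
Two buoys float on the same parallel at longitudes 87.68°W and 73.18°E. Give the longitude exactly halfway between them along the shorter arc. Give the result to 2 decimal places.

7.25°W

Signed shortest Δλ from -87.68° to +73.18° is +160.86°.
Midpoint longitude = -87.68° + (+160.86°)/2 = -87.68° + 80.43° = -7.25°.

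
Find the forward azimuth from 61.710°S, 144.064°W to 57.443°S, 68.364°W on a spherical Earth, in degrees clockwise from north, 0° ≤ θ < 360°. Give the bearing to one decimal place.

Δλ = -68.364 − -144.064 = 75.700°.
θ = atan2( sin Δλ · cos φ₂ , cos φ₁ · sin φ₂ − sin φ₁ · cos φ₂ · cos Δλ )
  = atan2(0.52146, -0.28242) = 118.439° → normalised to [0°, 360°): 118.439°.

118.4°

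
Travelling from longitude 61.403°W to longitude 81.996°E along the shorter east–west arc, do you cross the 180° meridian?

Signed shortest Δλ = ((81.996 − -61.403 + 180) mod 360) − 180 = 143.399°.
Going east by 143.399° from -61.403° reaches +81.996° without touching 180°.

No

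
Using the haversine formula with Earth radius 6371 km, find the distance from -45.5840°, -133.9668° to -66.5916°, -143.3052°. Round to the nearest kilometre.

2401 km

Δλ = -143.3052 − -133.9668 = -9.3384°.
Δφ = -66.5916 − -45.5840 = -21.0076°.
a = sin²(Δφ/2) + cos φ₁ · cos φ₂ · sin²(Δλ/2) = 0.035076.
c = 2·atan2(√a, √(1−a)) = 0.37680 rad → d = 6371·c ≈ 2400.57 km.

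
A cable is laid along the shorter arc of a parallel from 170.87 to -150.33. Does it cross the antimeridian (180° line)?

Naïve |-150.33 − 170.87| = 321.2° > 180°, so the shorter arc goes the other way round — across 180°.
Signed shortest Δλ = ((-150.33 − 170.87 + 180) mod 360) − 180 = 38.8°.
Going east by 38.8° from +170.87° passes through 180° before reaching -150.33°.

Yes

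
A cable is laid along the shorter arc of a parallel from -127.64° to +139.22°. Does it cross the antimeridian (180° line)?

Yes

Naïve |139.22 − -127.64| = 266.86° > 180°, so the shorter arc goes the other way round — across 180°.
Signed shortest Δλ = ((139.22 − -127.64 + 180) mod 360) − 180 = -93.14°.
Going west by 93.14° from -127.64° passes through 180° before reaching +139.22°.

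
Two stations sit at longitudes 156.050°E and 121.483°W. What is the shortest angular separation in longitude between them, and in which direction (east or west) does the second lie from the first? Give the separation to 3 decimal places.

Raw difference: -121.483 − 156.050 = -277.533°.
Normalise into (−180°, 180°]: -277.533° + 360° = 82.467°.
Positive ⇒ the second point lies to the east; separation 82.467°.

82.467° east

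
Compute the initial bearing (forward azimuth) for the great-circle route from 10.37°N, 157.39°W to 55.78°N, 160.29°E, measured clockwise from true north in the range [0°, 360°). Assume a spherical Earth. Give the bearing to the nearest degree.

333°

Δλ = 160.29 − -157.39 = 317.68°; wrapped into (−180°, 180°]: -42.32°.
θ = atan2( sin Δλ · cos φ₂ , cos φ₁ · sin φ₂ − sin φ₁ · cos φ₂ · cos Δλ )
  = atan2(-0.37863, 0.73853) = -27.143° → normalised to [0°, 360°): 332.857°.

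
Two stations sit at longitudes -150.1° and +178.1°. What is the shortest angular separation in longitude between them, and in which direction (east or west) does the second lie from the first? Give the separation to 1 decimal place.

Raw difference: 178.1 − -150.1 = 328.2°.
Normalise into (−180°, 180°]: 328.2° − 360° = -31.8°.
Negative ⇒ the second point lies to the west; separation 31.8°.

31.8° west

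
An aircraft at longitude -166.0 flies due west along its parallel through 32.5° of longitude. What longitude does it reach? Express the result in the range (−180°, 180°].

+161.5°

Start at -166.0°; shift −32.5° → -198.5°.
-198.5° lies outside (−180°, 180°]; add 360° → +161.5°.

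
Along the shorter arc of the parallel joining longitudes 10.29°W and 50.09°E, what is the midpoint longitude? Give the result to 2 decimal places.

Signed shortest Δλ from -10.29° to +50.09° is +60.38°.
Midpoint longitude = -10.29° + (+60.38°)/2 = -10.29° + 30.19° = +19.90°.

19.90°E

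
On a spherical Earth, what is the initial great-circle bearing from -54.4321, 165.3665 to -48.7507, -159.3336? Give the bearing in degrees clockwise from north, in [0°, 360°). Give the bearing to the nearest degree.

Δλ = -159.3336 − 165.3665 = -324.7001°; wrapped into (−180°, 180°]: 35.2999°.
θ = atan2( sin Δλ · cos φ₂ , cos φ₁ · sin φ₂ − sin φ₁ · cos φ₂ · cos Δλ )
  = atan2(0.38100, 0.00039) = 89.942° → normalised to [0°, 360°): 89.942°.

90°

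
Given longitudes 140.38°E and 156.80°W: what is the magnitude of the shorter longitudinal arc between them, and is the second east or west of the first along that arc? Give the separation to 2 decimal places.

Raw difference: -156.80 − 140.38 = -297.18°.
Normalise into (−180°, 180°]: -297.18° + 360° = 62.82°.
Positive ⇒ the second point lies to the east; separation 62.82°.

62.82° east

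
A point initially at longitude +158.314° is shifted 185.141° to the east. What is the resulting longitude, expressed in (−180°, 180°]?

Start at +158.314°; shift +185.141° → +343.455°.
+343.455° lies outside (−180°, 180°]; subtract 360° → -16.545°.

-16.545°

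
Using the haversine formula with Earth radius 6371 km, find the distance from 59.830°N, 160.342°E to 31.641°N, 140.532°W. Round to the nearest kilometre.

5303 km

Δλ = -140.532 − 160.342 = -300.874°; wrapped into (−180°, 180°]: 59.126°.
Δφ = 31.641 − 59.830 = -28.189°.
a = sin²(Δφ/2) + cos φ₁ · cos φ₂ · sin²(Δλ/2) = 0.163455.
c = 2·atan2(√a, √(1−a)) = 0.83242 rad → d = 6371·c ≈ 5303.33 km.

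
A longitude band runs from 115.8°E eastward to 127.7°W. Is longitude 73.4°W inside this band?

Band width going east from +115.8° to -127.7°: ((-127.7 − 115.8) mod 360) = 116.5°.
Offset of -73.4° east of the west edge: ((-73.4 − 115.8) mod 360) = 170.8°.
170.8° > 116.5° ⇒ outside.

No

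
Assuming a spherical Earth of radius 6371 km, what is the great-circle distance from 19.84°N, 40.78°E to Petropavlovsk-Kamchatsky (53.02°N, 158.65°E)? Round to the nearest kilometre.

Δλ = 158.65 − 40.78 = 117.87°.
Δφ = 53.02 − 19.84 = 33.18°.
a = sin²(Δφ/2) + cos φ₁ · cos φ₂ · sin²(Δλ/2) = 0.496692.
c = 2·atan2(√a, √(1−a)) = 1.56418 rad → d = 6371·c ≈ 9965.39 km.

9965 km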